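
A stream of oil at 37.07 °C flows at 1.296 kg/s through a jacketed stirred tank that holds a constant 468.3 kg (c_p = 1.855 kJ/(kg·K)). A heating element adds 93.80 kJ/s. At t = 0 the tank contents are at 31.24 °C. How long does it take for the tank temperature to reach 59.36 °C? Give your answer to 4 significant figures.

First-law balance (no shaft work): M c_p dT/dt = ṁ c_p (T_in − T) + 93.80.
τ = M/ṁ = 361.343 s; T_ss = T_in + Q̇/(ṁ c_p) = 76.0870 °C.
T(t) = T_ss + (T₀ − T_ss) e^(−t/τ). Set T = 59.36:
e^(−t/τ) = (59.36 − 76.0870)/(31.24 − 76.0870) = 0.372979
t = −361.343 · ln(0.372979) = 356.368 s.

356.4 s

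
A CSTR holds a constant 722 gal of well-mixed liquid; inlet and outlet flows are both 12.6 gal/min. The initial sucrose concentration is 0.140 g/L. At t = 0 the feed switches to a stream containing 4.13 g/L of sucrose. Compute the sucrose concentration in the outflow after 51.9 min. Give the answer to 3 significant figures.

Transient balance on the dissolved component: V dC/dt = Q(C_in − C).
Time constant τ = V/Q = 722/12.6 = 57.302 min.
Solution: C(t) = C_in + (C₀ − C_in) e^(−t/τ).
C(51.9) = 4.13 + (0.140 − 4.13)·e^(−51.9/57.302) = 4.13 + (-3.9900)·0.40425 = 2.5171 g/L.

2.52 g/L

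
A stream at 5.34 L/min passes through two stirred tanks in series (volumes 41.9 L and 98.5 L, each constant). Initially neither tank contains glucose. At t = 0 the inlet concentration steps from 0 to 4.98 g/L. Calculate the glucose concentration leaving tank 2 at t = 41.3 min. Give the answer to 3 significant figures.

Time constants: τᵢ = Vᵢ/Q for each well-mixed tank.
τ₁ = 41.9/5.34 = 7.8464 min; τ₂ = 98.5/5.34 = 18.446 min.
Tank 1: C₁ = C_in(1 − e^(−t/τ₁)). Tank 2 (τ₁ ≠ τ₂): C₂ = C_in[1 − (τ₁ e^(−t/τ₁) − τ₂ e^(−t/τ₂))/(τ₁ − τ₂)].
At t = 41.3: e^(−t/τ₁) = 0.0051770, e^(−t/τ₂) = 0.10656.
C₂ = 4.98·[1 − (7.8464·0.0051770 − 18.446·0.10656)/(-10.599)] = 4.98·0.81838 = 4.0755 g/L.

4.08 g/L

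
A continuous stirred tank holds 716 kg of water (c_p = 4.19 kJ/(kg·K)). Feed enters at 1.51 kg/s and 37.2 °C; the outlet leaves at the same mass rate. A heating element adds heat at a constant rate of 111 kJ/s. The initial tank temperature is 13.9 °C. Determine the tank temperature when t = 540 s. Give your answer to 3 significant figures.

Unsteady energy balance on the tank contents: M c_p dT/dt = ṁ c_p (T_in − T) + 111.
Rearrange: dT/dt = (T_ss − T)/τ with τ = M/ṁ = 474.17 s and T_ss = T_in + Q̇/(ṁ c_p) = 54.744 °C.
Integrating: T(t) = T_ss + (T₀ − T_ss) e^(−t/τ).
T(540) = 54.744 + (-40.844)·e^(−540/474.17) = 54.744 + (-40.844)·0.32019 = 41.666 °C.

41.7 °C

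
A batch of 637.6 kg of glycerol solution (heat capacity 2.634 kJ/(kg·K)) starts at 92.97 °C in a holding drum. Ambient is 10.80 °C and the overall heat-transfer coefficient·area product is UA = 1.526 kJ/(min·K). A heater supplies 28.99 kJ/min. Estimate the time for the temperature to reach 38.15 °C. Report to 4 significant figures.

2227 min

Lumped-capacitance energy balance: M c_p dT/dt = UA(T_amb − T) + Q̇.
τ = M c_p/UA = 1100.55 min; T_ss = T_amb + Q̇/UA = 10.80 + 28.99/1.526 = 29.7974 °C.
T(t) = T_ss + (T₀ − T_ss)e^(−t/τ); set T = 38.15:
t = −τ ln[(T − T_ss)/(T₀ − T_ss)] = −1100.55 · ln(0.132219) = 2226.74 min.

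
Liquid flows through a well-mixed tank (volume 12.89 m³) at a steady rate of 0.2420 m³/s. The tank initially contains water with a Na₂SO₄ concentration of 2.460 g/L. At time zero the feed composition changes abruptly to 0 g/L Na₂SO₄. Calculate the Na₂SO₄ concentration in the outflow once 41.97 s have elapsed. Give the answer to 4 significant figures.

1.119 g/L

Transient balance on the dissolved component: V dC/dt = Q(C_in − C).
Time constant τ = V/Q = 12.89/0.2420 = 53.2645 s.
C approaches C_in exponentially: C(t) = C_in + (C₀ − C_in) e^(−t/τ).
C(41.97) = 0 + (2.460 − 0)·e^(−41.97/53.2645) = 0 + (2.46000)·0.454774 = 1.11874 g/L.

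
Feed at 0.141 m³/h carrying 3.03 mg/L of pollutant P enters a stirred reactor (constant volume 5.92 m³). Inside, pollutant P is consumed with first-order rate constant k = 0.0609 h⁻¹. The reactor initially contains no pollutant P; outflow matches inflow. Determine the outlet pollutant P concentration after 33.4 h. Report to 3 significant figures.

0.802 mg/L

V dC/dt = Q(C_in − C) − k V C.
This is linear with rate a = Q/V + k = 0.084718 h⁻¹.
C_ss = Q C_in/(Q + kV) = 0.85186 mg/L; C(t) = C_ss + (C₀ − C_ss) e^(−a t).
C(33.4) = 0.85186 + (-0.85186)·e^(−0.084718·33.4) = 0.85186 + (-0.85186)·0.059038 = 0.80156 mg/L.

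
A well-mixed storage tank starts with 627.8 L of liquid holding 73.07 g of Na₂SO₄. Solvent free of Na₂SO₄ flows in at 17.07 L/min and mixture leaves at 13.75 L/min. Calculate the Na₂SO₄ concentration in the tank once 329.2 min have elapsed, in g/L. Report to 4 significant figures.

Let m(t) be the amount of Na₂SO₄. Volume: V(t) = V₀ + (Q_in − Q_out) t = 627.8 + 3.32000 t; V(329.2) = 1720.74 L.
Solute balance: dm/dt = 0 − Q_out C = −Q_out m/V(t).
dm/m = −Q_out dt/(V₀ + 3.32000 t); integrating gives ln(m/m₀) = −(Q_out/(Q_in−Q_out)) ln(V/V₀).
m = m₀ (V₀/V)^(Q_out/(Q_in−Q_out)) = 73.07 × (627.8/1720.74)^(4.14157) = 1.12245 g.
C = m/V = 1.12245/1720.74 = 0.000652307 g/L.

0.0006523 g/L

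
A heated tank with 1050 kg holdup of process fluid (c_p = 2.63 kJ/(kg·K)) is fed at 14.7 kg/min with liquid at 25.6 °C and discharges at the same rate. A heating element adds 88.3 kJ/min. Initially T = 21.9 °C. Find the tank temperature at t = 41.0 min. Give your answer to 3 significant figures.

24.5 °C

Heat balance on the well-mixed liquid: M c_p dT/dt = ṁ c_p (T_in − T) + 88.3.
Rearrange: dT/dt = (T_ss − T)/τ with τ = M/ṁ = 71.429 min and T_ss = T_in + Q̇/(ṁ c_p) = 27.884 °C.
This is linear first-order; T(t) = T_ss + (T₀ − T_ss) e^(−t/τ).
T(41.0) = 27.884 + (-5.9840)·e^(−41.0/71.429) = 27.884 + (-5.9840)·0.56327 = 24.513 °C.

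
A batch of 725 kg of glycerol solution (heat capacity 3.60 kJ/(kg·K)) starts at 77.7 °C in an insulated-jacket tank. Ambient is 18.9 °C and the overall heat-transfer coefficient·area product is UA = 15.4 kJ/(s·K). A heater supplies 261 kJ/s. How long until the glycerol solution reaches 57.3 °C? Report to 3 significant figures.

M c_p dT/dt = −UA(T − T_amb) + Q̇.
τ = M c_p/UA = 169.48 s; T_ss = T_amb + Q̇/UA = 18.9 + 261/15.4 = 35.848 °C.
T(t) = T_ss + (T₀ − T_ss)e^(−t/τ); set T = 57.3:
t = −τ ln[(T − T_ss)/(T₀ − T_ss)] = −169.48 · ln(0.51257) = 113.27 s.

113 s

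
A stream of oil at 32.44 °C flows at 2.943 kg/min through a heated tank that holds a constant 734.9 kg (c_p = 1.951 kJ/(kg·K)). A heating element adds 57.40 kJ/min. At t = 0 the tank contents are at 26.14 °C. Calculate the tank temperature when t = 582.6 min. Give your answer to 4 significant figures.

M c_p dT/dt = ṁ c_p (T_in − T) + Q̇.
τ = M/ṁ = 249.711 min; T_ss = T_in + Q̇/(ṁ c_p) = 32.44 + 57.40/(2.943·1.951) = 42.4369 °C.
This is linear first-order; T(t) = T_ss + (T₀ − T_ss) e^(−t/τ).
T(582.6) = 42.4369 + (-16.2969)·e^(−582.6/249.711) = 42.4369 + (-16.2969)·0.0969950 = 40.8562 °C.

40.86 °C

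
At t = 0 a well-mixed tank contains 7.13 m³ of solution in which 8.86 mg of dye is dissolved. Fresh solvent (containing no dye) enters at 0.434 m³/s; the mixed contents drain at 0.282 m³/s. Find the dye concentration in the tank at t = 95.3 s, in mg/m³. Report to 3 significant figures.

0.0524 mg/m³

Total volume: dV/dt = Q_in − Q_out = 0.15200 m³/s, so V(t) = 7.13 + 0.15200 t and V(95.3) = 21.616 m³.
Solute balance: dm/dt = 0 − Q_out C = −Q_out m/V(t).
dm/m = −Q_out dt/(V₀ + 0.15200 t); integrating gives ln(m/m₀) = −(Q_out/(Q_in−Q_out)) ln(V/V₀).
m = m₀ (V₀/V)^(Q_out/(Q_in−Q_out)) = 8.86 × (7.13/21.616)^(1.8553) = 1.1319 mg.
C = m/V = 1.1319/21.616 = 0.052363 mg/m³.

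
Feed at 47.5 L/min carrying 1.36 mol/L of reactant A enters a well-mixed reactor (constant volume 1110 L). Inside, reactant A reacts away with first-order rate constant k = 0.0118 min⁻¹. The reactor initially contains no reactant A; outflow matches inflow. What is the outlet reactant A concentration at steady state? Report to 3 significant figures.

Species balance: V dC/dt = Q C_in − Q C − k V C.
Steady state (dC/dt = 0): C_ss = Q C_in/(Q + kV) = C_in/(1 + kV/Q).
C_ss = 47.5·1.36/(47.5 + 0.0118·1110) = 64.600/60.598 = 1.0660 mol/L.

1.07 mol/L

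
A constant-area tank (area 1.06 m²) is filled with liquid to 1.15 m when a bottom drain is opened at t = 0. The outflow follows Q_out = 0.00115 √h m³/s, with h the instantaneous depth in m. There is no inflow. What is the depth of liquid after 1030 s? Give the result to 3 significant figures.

Mass balance (ρ constant): A dh/dt = −0.00115 √h.
Separate and integrate: 2(√h − √h₀) = −(0.00115/A) t.
√h = √1.15 − 0.00115·1030/(2·1.06) = 1.0724 − 0.55873 = 0.51365.
h = 0.51365² = 0.26384 m.

0.264 m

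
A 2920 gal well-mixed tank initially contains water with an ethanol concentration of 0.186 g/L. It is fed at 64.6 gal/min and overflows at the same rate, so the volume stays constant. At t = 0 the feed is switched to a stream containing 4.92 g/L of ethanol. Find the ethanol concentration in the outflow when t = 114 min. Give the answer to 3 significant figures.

Unsteady species balance (constant V, well mixed): V dC/dt = Q(C_in − C).
Rewrite as dC/dt + C/τ = C_in/τ, τ = V/Q = 45.201 min.
This is linear first-order; C(t) = C_in + (C₀ − C_in) e^(−t/τ).
C(114) = 4.92 + (0.186 − 4.92)·e^(−114/45.201) = 4.92 + (-4.7340)·0.080294 = 4.5399 g/L.

4.54 g/L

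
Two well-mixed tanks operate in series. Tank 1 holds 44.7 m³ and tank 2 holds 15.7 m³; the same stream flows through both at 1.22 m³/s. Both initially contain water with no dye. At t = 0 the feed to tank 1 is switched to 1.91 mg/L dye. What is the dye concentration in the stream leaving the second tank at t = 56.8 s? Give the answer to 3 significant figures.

Each tank obeys Vᵢ dCᵢ/dt = Q(Cᵢ₋₁ − Cᵢ), so τᵢ = Vᵢ/Q.
τ₁ = 44.7/1.22 = 36.639 s; τ₂ = 15.7/1.22 = 12.869 s.
Solving the cascade with C₁(0)=C₂(0)=0 gives C₂(t) = C_in[1 − (τ₁ e^(−t/τ₁) − τ₂ e^(−t/τ₂))/(τ₁ − τ₂)].
At t = 56.8: e^(−t/τ₁) = 0.21220, e^(−t/τ₂) = 0.012110.
C₂ = 1.91·[1 − (36.639·0.21220 − 12.869·0.012110)/(23.770)] = 1.91·0.67948 = 1.2978 mg/L.

1.30 mg/L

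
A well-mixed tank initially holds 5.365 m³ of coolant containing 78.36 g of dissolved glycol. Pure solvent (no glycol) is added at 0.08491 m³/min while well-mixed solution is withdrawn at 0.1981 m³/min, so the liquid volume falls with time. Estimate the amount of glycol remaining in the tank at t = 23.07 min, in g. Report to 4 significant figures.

24.39 g

Total volume: dV/dt = Q_in − Q_out = -0.113190 m³/min, so V(t) = 5.365 − 0.113190 t and V(23.07) = 2.75371 m³.
Species balance (pure solvent in): dm/dt = −Q_out · m/V(t).
Separate: dm/m = −Q_out dt/V(t) ⇒ ln(m/m₀) = −(Q_out/(Q_in−Q_out)) ln(V/V₀).
m = m₀ (V₀/V)^(Q_out/(Q_in−Q_out)) = 78.36 × (5.365/2.75371)^(-1.75015) = 24.3870 g.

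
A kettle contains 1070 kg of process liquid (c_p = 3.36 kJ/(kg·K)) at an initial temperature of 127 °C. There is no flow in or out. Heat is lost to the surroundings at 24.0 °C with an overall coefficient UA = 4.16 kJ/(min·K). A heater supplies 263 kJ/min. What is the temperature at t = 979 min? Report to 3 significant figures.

M c_p dT/dt = −UA(T − T_amb) + Q̇.
dT/dt = (T_ss − T)/τ with T_ss = T_amb + Q̇/UA = 24.0 + 263/4.16 = 87.221 °C, τ = M c_p/UA = 1070·3.36/4.16 = 864.23 min.
Solution: T(t) = T_ss + (T₀ − T_ss) e^(−t/τ).
T(979) = 87.221 + (39.779)·0.32213 = 100.04 °C.

100 °C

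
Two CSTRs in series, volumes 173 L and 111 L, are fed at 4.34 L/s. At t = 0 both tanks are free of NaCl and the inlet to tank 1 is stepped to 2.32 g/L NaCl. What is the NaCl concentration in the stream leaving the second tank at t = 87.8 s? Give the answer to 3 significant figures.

Species balance on tank i: dCᵢ/dt = (Cᵢ₋₁ − Cᵢ)/τᵢ with τᵢ = Vᵢ/Q.
τ₁ = 173/4.34 = 39.862 s; τ₂ = 111/4.34 = 25.576 s.
Solving the cascade with C₁(0)=C₂(0)=0 gives C₂(t) = C_in[1 − (τ₁ e^(−t/τ₁) − τ₂ e^(−t/τ₂))/(τ₁ − τ₂)].
At t = 87.8: e^(−t/τ₁) = 0.11051, e^(−t/τ₂) = 0.032293.
C₂ = 2.32·[1 − (39.862·0.11051 − 25.576·0.032293)/(14.286)] = 2.32·0.74945 = 1.7387 g/L.

1.74 g/L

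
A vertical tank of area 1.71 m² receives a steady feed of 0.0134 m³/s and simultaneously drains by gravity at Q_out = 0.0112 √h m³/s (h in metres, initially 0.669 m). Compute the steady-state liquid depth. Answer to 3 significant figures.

1.43 m

Mass balance (ρ constant): A dh/dt = Q_in − 0.0112 √h. At steady state dh/dt = 0:
Q_in = 0.0112 √h_ss ⇒ √h_ss = 0.0134/0.0112 = 1.1964.
h_ss = 1.1964² = 1.4314 m. (Since h₀ = 0.669 m < h_ss, the level will rise toward this value.)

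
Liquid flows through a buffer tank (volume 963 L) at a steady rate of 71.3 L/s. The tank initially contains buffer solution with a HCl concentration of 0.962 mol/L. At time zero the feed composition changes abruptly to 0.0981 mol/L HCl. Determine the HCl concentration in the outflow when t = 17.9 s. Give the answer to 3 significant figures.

0.328 mol/L

Accumulation = in − out for the solute gives V dC/dt = Q(C_in − C).
So dC/dt = (C_in − C)/τ with τ = V/Q = 963/71.3 = 13.506 s.
Solution: C(t) = C_in + (C₀ − C_in) e^(−t/τ).
C(17.9) = 0.0981 + (0.962 − 0.0981)·e^(−17.9/13.506) = 0.0981 + (0.86390)·0.26572 = 0.32766 mol/L.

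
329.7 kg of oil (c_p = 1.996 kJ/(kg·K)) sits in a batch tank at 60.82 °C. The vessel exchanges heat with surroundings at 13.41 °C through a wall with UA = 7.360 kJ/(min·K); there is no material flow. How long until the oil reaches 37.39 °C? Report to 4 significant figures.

60.95 min

M c_p dT/dt = −UA(T − T_amb).
τ = M c_p/UA = 89.4132 min; T_ss = T_amb = 13.4100 °C.
T(t) = T_ss + (T₀ − T_ss)e^(−t/τ); set T = 37.39:
t = −τ ln[(T − T_ss)/(T₀ − T_ss)] = −89.4132 · ln(0.505800) = 60.9452 min.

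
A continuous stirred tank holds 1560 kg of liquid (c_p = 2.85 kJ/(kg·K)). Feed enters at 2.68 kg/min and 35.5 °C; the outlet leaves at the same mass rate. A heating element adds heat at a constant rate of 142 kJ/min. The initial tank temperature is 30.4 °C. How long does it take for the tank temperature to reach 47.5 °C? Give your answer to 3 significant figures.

745 min

Energy balance: M c_p dT/dt = ṁ c_p (T_in − T) + 142.
τ = M/ṁ = 582.09 min; T_ss = T_in + Q̇/(ṁ c_p) = 54.091 °C.
T(t) = T_ss + (T₀ − T_ss) e^(−t/τ). Set T = 47.5:
e^(−t/τ) = (47.5 − 54.091)/(30.4 − 54.091) = 0.27821
t = −582.09 · ln(0.27821) = 744.70 min.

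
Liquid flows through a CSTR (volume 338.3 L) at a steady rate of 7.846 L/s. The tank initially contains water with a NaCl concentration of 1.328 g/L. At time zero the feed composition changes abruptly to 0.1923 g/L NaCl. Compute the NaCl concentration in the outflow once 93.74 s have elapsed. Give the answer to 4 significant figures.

Accumulation = in − out for the solute gives V dC/dt = Q(C_in − C).
Rewrite as dC/dt + C/τ = C_in/τ, τ = V/Q = 43.1175 s.
C approaches C_in exponentially: C(t) = C_in + (C₀ − C_in) e^(−t/τ).
C(93.74) = 0.1923 + (1.328 − 0.1923)·e^(−93.74/43.1175) = 0.1923 + (1.13570)·0.113715 = 0.321446 g/L.

0.3214 g/L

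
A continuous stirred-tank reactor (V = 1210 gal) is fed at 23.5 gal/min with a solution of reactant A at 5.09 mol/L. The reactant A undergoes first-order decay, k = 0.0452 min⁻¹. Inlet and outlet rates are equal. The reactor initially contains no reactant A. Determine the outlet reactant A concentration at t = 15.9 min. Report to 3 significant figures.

Species balance: V dC/dt = Q C_in − Q C − k V C.
This is linear with rate a = Q/V + k = 0.064621 min⁻¹.
C_ss = Q C_in/(Q + kV) = 1.5298 mol/L; C(t) = C_ss + (C₀ − C_ss) e^(−a t).
C(15.9) = 1.5298 + (-1.5298)·e^(−0.064621·15.9) = 1.5298 + (-1.5298)·0.35791 = 0.98225 mol/L.

0.982 mol/L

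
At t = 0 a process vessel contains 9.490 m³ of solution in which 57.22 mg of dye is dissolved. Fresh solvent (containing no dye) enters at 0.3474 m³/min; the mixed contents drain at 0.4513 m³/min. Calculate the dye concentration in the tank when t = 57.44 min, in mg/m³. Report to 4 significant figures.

Total volume: dV/dt = Q_in − Q_out = -0.103900 m³/min, so V(t) = 9.490 − 0.103900 t and V(57.44) = 3.52198 m³.
Species balance (pure solvent in): dm/dt = −Q_out · m/V(t).
Separate: dm/m = −Q_out dt/V(t) ⇒ ln(m/m₀) = −(Q_out/(Q_in−Q_out)) ln(V/V₀).
m = m₀ (V₀/V)^(Q_out/(Q_in−Q_out)) = 57.22 × (9.490/3.52198)^(-4.34360) = 0.772183 mg.
C = m/V = 0.772183/3.52198 = 0.219247 mg/m³.

0.2192 mg/m³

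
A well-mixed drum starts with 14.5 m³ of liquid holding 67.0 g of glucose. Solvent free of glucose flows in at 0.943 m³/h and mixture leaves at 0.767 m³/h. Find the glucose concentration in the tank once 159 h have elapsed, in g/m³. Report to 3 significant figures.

Total volume: dV/dt = Q_in − Q_out = 0.17600 m³/h, so V(t) = 14.5 + 0.17600 t and V(159) = 42.484 m³.
Solute balance: dm/dt = 0 − Q_out C = −Q_out m/V(t).
Separate: dm/m = −Q_out dt/V(t) ⇒ ln(m/m₀) = −(Q_out/(Q_in−Q_out)) ln(V/V₀).
m = m₀ (V₀/V)^(Q_out/(Q_in−Q_out)) = 67.0 × (14.5/42.484)^(4.3580) = 0.61877 g.
C = m/V = 0.61877/42.484 = 0.014565 g/m³.

0.0146 g/m³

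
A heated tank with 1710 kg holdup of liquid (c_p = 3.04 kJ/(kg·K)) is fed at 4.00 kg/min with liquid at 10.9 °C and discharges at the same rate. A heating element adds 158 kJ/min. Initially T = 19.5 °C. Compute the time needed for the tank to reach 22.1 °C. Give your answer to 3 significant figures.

Unsteady energy balance on the tank contents: M c_p dT/dt = ṁ c_p (T_in − T) + 158.
τ = M/ṁ = 427.50 min; T_ss = T_in + Q̇/(ṁ c_p) = 23.893 °C.
T(t) = T_ss + (T₀ − T_ss) e^(−t/τ). Set T = 22.1:
e^(−t/τ) = (22.1 − 23.893)/(19.5 − 23.893) = 0.40821
t = −427.50 · ln(0.40821) = 383.03 min.

383 min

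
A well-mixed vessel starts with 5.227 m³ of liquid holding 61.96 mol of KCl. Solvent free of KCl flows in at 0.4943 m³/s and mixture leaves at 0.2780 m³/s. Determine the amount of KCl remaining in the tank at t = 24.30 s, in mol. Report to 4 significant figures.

25.33 mol

Total volume: dV/dt = Q_in − Q_out = 0.216300 m³/s, so V(t) = 5.227 + 0.216300 t and V(24.30) = 10.4831 m³.
No KCl enters, so dm/dt = −Q_out · (m/V).
Separate: dm/m = −Q_out dt/V(t) ⇒ ln(m/m₀) = −(Q_out/(Q_in−Q_out)) ln(V/V₀).
m = m₀ (V₀/V)^(Q_out/(Q_in−Q_out)) = 61.96 × (5.227/10.4831)^(1.28525) = 25.3315 mol.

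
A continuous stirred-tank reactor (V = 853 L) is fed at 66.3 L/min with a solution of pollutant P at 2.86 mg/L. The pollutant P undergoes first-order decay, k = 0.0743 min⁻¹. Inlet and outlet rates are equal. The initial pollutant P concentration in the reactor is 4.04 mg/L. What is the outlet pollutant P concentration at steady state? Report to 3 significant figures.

1.46 mg/L

Accumulation = in − out − consumed: V dC/dt = Q C_in − Q C − k V C.
Steady state (dC/dt = 0): C_ss = Q C_in/(Q + kV) = C_in/(1 + kV/Q).
C_ss = 66.3·2.86/(66.3 + 0.0743·853) = 189.62/129.68 = 1.4622 mg/L.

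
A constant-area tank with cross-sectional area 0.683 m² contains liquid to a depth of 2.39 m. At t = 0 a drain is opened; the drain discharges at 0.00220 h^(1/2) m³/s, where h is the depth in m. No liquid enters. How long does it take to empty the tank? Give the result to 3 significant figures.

Accumulation of liquid (constant cross-section A): A dh/dt = −0.00220 √h.
This is separable: 2 d(√h)/dt = −0.00220/A, so √h = √h₀ − (0.00220/(2A)) t.
Set h = 0: 2√h₀ = (0.00220/A) t_empty ⇒ t_empty = 2A√h₀/0.00220.
t_empty = 2·0.683·√2.39/0.00220 = 1.3660·1.5460/0.00220 = 959.90 s.

960 s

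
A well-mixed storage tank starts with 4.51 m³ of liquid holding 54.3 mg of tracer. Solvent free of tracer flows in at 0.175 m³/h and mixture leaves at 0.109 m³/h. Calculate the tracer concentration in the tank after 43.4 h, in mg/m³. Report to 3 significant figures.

Let m(t) be the amount of tracer. Volume: V(t) = V₀ + (Q_in − Q_out) t = 4.51 + 0.066000 t; V(43.4) = 7.3744 m³.
Species balance (pure solvent in): dm/dt = −Q_out · m/V(t).
dm/m = −Q_out dt/(V₀ + 0.066000 t); integrating gives ln(m/m₀) = −(Q_out/(Q_in−Q_out)) ln(V/V₀).
m = m₀ (V₀/V)^(Q_out/(Q_in−Q_out)) = 54.3 × (4.51/7.3744)^(1.6515) = 24.106 mg.
C = m/V = 24.106/7.3744 = 3.2688 mg/m³.

3.27 mg/m³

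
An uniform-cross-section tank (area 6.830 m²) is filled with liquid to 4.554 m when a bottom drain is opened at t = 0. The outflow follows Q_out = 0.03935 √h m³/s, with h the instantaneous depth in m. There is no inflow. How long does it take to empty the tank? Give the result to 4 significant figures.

Accumulation of liquid (constant cross-section A): A dh/dt = −0.03935 √h.
This is separable: 2 d(√h)/dt = −0.03935/A, so √h = √h₀ − (0.03935/(2A)) t.
Set h = 0: 2√h₀ = (0.03935/A) t_empty ⇒ t_empty = 2A√h₀/0.03935.
t_empty = 2·6.830·√4.554/0.03935 = 13.6600·2.13401/0.03935 = 740.803 s.

740.8 s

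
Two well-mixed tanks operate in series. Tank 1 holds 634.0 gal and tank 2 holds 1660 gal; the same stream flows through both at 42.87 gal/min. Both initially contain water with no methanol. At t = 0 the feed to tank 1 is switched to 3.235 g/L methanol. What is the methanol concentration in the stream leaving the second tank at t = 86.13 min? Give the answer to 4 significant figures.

Time constants: τᵢ = Vᵢ/Q for each well-mixed tank.
τ₁ = 634.0/42.87 = 14.7889 min; τ₂ = 1660/42.87 = 38.7217 min.
Tank 1: C₁ = C_in(1 − e^(−t/τ₁)). Tank 2 (τ₁ ≠ τ₂): C₂ = C_in[1 − (τ₁ e^(−t/τ₁) − τ₂ e^(−t/τ₂))/(τ₁ − τ₂)].
At t = 86.13: e^(−t/τ₁) = 0.00295587, e^(−t/τ₂) = 0.108140.
C₂ = 3.235·[1 − (14.7889·0.00295587 − 38.7217·0.108140)/(-23.9328)] = 3.235·0.826864 = 2.67490 g/L.

2.675 g/L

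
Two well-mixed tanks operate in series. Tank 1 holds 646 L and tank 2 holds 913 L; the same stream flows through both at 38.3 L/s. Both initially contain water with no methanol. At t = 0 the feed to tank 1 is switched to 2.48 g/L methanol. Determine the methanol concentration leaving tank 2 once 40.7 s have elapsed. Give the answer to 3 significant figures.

Species balance on tank i: dCᵢ/dt = (Cᵢ₋₁ − Cᵢ)/τᵢ with τᵢ = Vᵢ/Q.
τ₁ = 646/38.3 = 16.867 s; τ₂ = 913/38.3 = 23.838 s.
Tank 1: C₁ = C_in(1 − e^(−t/τ₁)). Tank 2 (τ₁ ≠ τ₂): C₂ = C_in[1 − (τ₁ e^(−t/τ₁) − τ₂ e^(−t/τ₂))/(τ₁ − τ₂)].
At t = 40.7: e^(−t/τ₁) = 0.089545, e^(−t/τ₂) = 0.18135.
C₂ = 2.48·[1 − (16.867·0.089545 − 23.838·0.18135)/(-6.9713)] = 2.48·0.59654 = 1.4794 g/L.

1.48 g/L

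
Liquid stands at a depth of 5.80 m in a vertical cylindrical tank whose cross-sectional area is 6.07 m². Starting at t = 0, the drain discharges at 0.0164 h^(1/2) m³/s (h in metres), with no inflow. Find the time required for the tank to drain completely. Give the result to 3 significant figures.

Volume balance on the tank: A dh/dt = −0.0164 √h.
This is separable: 2 d(√h)/dt = −0.0164/A, so √h = √h₀ − (0.0164/(2A)) t.
Set h = 0: 2√h₀ = (0.0164/A) t_empty ⇒ t_empty = 2A√h₀/0.0164.
t_empty = 2·6.07·√5.80/0.0164 = 12.140·2.4083/0.0164 = 1782.7 s.

1780 s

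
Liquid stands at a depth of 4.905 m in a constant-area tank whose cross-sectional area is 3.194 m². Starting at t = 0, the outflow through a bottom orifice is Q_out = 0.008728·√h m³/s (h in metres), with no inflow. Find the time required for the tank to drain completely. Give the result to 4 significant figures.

1621 s

A dh/dt = −Q_out = −0.008728 √h.
This is separable: 2 d(√h)/dt = −0.008728/A, so √h = √h₀ − (0.008728/(2A)) t.
Set h = 0: 2√h₀ = (0.008728/A) t_empty ⇒ t_empty = 2A√h₀/0.008728.
t_empty = 2·3.194·√4.905/0.008728 = 6.38800·2.21472/0.008728 = 1620.95 s.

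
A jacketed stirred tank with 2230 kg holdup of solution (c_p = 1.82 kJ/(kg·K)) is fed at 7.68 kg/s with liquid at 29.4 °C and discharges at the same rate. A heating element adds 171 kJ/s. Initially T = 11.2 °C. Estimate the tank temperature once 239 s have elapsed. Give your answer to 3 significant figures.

Energy balance: M c_p dT/dt = ṁ c_p (T_in − T) + 171.
Rearrange: dT/dt = (T_ss − T)/τ with τ = M/ṁ = 290.36 s and T_ss = T_in + Q̇/(ṁ c_p) = 41.634 °C.
Solution: T(t) = T_ss + (T₀ − T_ss) e^(−t/τ).
T(239) = 41.634 + (-30.434)·e^(−239/290.36) = 41.634 + (-30.434)·0.43907 = 28.271 °C.

28.3 °C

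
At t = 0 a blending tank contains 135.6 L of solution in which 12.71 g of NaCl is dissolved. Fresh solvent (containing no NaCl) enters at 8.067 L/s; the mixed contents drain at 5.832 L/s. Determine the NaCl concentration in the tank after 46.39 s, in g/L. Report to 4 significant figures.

Let m(t) be the amount of NaCl. Volume: V(t) = V₀ + (Q_in − Q_out) t = 135.6 + 2.23500 t; V(46.39) = 239.282 L.
Species balance (pure solvent in): dm/dt = −Q_out · m/V(t).
dm/m = −Q_out dt/(V₀ + 2.23500 t); integrating gives ln(m/m₀) = −(Q_out/(Q_in−Q_out)) ln(V/V₀).
m = m₀ (V₀/V)^(Q_out/(Q_in−Q_out)) = 12.71 × (135.6/239.282)^(2.60940) = 2.88761 g.
C = m/V = 2.88761/239.282 = 0.0120678 g/L.

0.01207 g/L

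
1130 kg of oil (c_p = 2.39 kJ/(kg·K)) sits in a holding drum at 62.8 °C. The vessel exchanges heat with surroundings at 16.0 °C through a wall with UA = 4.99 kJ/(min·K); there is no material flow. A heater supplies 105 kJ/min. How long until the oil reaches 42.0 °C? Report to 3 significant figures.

892 min

Lumped-capacitance energy balance: M c_p dT/dt = UA(T_amb − T) + Q̇.
τ = M c_p/UA = 541.22 min; T_ss = T_amb + Q̇/UA = 16.0 + 105/4.99 = 37.042 °C.
T(t) = T_ss + (T₀ − T_ss)e^(−t/τ); set T = 42.0:
t = −τ ln[(T − T_ss)/(T₀ − T_ss)] = −541.22 · ln(0.19248) = 891.80 min.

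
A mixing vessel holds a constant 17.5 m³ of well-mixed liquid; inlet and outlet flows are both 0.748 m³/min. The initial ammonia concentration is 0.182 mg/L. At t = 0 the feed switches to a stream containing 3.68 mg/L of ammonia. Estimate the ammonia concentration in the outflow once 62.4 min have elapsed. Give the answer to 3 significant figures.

Mass balance on the solute (V constant): V dC/dt = Q(C_in − C).
Rewrite as dC/dt + C/τ = C_in/τ, τ = V/Q = 23.396 min.
This is linear first-order; C(t) = C_in + (C₀ − C_in) e^(−t/τ).
C(62.4) = 3.68 + (0.182 − 3.68)·e^(−62.4/23.396) = 3.68 + (-3.4980)·0.069450 = 3.4371 mg/L.

3.44 mg/L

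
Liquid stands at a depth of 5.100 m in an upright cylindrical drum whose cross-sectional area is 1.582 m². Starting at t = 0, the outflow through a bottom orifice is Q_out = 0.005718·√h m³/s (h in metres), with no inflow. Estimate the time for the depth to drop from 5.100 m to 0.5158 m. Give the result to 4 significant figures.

Mass balance (ρ constant): A dh/dt = −0.005718 √h.
Separate and integrate: 2(√h − √h₀) = −(0.005718/A) t.
t = 2A(√h₀ − √h)/0.005718 = 2·1.582·(√5.100 − √0.5158)/0.005718
  = 3.16400 × (2.25832 − 0.718192) / 0.005718 = 852.214 s.

852.2 s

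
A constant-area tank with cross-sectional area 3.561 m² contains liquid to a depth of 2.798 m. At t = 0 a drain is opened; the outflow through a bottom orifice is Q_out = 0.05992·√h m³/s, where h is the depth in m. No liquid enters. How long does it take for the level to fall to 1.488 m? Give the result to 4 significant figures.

53.83 s

Volume balance on the tank: A dh/dt = −0.05992 √h.
Separate and integrate: 2(√h − √h₀) = −(0.05992/A) t.
t = 2A(√h₀ − √h)/0.05992 = 2·3.561·(√2.798 − √1.488)/0.05992
  = 7.12200 × (1.67272 − 1.21984) / 0.05992 = 53.8294 s.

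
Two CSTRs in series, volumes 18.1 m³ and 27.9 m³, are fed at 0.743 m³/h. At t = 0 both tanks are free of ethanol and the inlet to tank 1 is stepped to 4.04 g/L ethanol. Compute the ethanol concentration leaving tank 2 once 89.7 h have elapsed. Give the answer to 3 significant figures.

3.17 g/L

Species balance on tank i: dCᵢ/dt = (Cᵢ₋₁ − Cᵢ)/τᵢ with τᵢ = Vᵢ/Q.
τ₁ = 18.1/0.743 = 24.361 h; τ₂ = 27.9/0.743 = 37.550 h.
Tank 1: C₁ = C_in(1 − e^(−t/τ₁)). Tank 2 (τ₁ ≠ τ₂): C₂ = C_in[1 − (τ₁ e^(−t/τ₁) − τ₂ e^(−t/τ₂))/(τ₁ − τ₂)].
At t = 89.7: e^(−t/τ₁) = 0.025169, e^(−t/τ₂) = 0.091741.
C₂ = 4.04·[1 − (24.361·0.025169 − 37.550·0.091741)/(-13.190)] = 4.04·0.78530 = 3.1726 g/L.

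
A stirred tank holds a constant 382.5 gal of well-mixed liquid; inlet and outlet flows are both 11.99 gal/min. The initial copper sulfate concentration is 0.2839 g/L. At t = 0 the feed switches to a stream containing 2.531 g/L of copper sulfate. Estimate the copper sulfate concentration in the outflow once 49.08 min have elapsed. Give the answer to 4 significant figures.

Unsteady species balance (constant V, well mixed): V dC/dt = Q(C_in − C).
Rewrite as dC/dt + C/τ = C_in/τ, τ = V/Q = 31.9016 min.
Integrating: C(t) = C_in + (C₀ − C_in) e^(−t/τ).
C(49.08) = 2.531 + (0.2839 − 2.531)·e^(−49.08/31.9016) = 2.531 + (-2.24710)·0.214707 = 2.04853 g/L.

2.049 g/L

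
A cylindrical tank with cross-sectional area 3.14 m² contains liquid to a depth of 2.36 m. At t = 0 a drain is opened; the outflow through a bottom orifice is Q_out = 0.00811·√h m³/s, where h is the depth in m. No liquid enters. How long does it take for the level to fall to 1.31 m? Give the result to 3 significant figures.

Mass balance (ρ constant): A dh/dt = −0.00811 √h.
This is separable: 2 d(√h)/dt = −0.00811/A, so √h = √h₀ − (0.00811/(2A)) t.
t = 2A(√h₀ − √h)/0.00811 = 2·3.14·(√2.36 − √1.31)/0.00811
  = 6.2800 × (1.5362 − 1.1446) / 0.00811 = 303.30 s.

303 s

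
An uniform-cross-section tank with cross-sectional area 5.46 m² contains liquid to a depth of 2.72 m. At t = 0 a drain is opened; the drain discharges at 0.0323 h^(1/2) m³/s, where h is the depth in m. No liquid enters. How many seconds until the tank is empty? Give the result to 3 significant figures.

558 s

A dh/dt = −Q_out = −0.0323 √h.
This is separable: 2 d(√h)/dt = −0.0323/A, so √h = √h₀ − (0.0323/(2A)) t.
Tank is empty when √h = 0: t_empty = 2A√h₀/0.0323.
t_empty = 2·5.46·√2.72/0.0323 = 10.920·1.6492/0.0323 = 557.58 s.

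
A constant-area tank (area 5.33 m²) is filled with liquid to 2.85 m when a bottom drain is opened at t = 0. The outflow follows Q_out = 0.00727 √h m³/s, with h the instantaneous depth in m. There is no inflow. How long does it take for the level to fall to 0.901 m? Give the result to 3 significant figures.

1080 s

A dh/dt = −Q_out = −0.00727 √h.
Separate and integrate: 2(√h − √h₀) = −(0.00727/A) t.
t = 2A(√h₀ − √h)/0.00727 = 2·5.33·(√2.85 − √0.901)/0.00727
  = 10.660 × (1.6882 − 0.94921) / 0.00727 = 1083.6 s.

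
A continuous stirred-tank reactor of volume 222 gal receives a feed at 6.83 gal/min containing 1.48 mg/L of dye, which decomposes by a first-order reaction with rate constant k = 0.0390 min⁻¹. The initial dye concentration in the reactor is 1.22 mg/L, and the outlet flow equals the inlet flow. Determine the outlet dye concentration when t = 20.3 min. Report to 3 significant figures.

V dC/dt = Q(C_in − C) − k V C.
This is linear with rate a = Q/V + k = 0.069766 min⁻¹.
C_ss = Q C_in/(Q + kV) = 0.65266 mg/L; C(t) = C_ss + (C₀ − C_ss) e^(−a t).
C(20.3) = 0.65266 + (0.56734)·e^(−0.069766·20.3) = 0.65266 + (0.56734)·0.24262 = 0.79031 mg/L.

0.790 mg/L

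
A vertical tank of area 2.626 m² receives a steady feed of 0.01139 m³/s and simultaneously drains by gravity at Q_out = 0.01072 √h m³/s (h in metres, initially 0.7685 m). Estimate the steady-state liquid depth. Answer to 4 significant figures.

1.129 m

Level balance: A dh/dt = 0.01139 − 0.01072 √h. Setting dh/dt = 0:
Q_in = 0.01072 √h_ss ⇒ √h_ss = 0.01139/0.01072 = 1.06250.
h_ss = 1.06250² = 1.12891 m. (Since h₀ = 0.7685 m < h_ss, the level will rise toward this value.)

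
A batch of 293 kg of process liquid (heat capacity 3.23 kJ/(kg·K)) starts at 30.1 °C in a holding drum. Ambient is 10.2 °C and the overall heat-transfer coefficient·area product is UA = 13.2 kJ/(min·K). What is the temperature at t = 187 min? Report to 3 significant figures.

Unsteady energy balance on the tank contents: M c_p dT/dt = −UA(T − T_amb).
dT/dt = (T_ss − T)/τ with T_ss = T_amb = 10.200 °C, τ = M c_p/UA = 293·3.23/13.2 = 71.696 min.
T approaches T_ss exponentially: T(t) = T_ss + (T₀ − T_ss) e^(−t/τ).
T(187) = 10.200 + (19.900)·0.073665 = 11.666 °C.

11.7 °C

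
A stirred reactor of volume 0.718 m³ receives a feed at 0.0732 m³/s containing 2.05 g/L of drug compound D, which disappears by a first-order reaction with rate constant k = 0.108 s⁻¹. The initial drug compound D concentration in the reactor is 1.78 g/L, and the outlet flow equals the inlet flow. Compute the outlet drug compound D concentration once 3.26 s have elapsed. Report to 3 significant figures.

1.39 g/L

Accumulation = in − out − consumed: V dC/dt = Q C_in − Q C − k V C.
dC/dt = (Q/V) C_in − (Q/V + k) C; effective rate a = Q/V + k = 0.10195 + 0.108 = 0.20995 s⁻¹.
C_ss = Q C_in/(Q + kV) = 0.99546 g/L; C(t) = C_ss + (C₀ − C_ss) e^(−a t).
C(3.26) = 0.99546 + (0.78454)·e^(−0.20995·3.26) = 0.99546 + (0.78454)·0.50437 = 1.3912 g/L.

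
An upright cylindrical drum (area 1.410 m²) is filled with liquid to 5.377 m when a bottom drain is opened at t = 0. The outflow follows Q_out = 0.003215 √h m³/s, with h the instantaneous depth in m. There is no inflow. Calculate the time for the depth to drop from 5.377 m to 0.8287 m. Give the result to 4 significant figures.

Volume balance on the tank: A dh/dt = −0.003215 √h.
Separate and integrate: 2(√h − √h₀) = −(0.003215/A) t.
t = 2A(√h₀ − √h)/0.003215 = 2·1.410·(√5.377 − √0.8287)/0.003215
  = 2.82000 × (2.31884 − 0.910330) / 0.003215 = 1235.45 s.

1235 s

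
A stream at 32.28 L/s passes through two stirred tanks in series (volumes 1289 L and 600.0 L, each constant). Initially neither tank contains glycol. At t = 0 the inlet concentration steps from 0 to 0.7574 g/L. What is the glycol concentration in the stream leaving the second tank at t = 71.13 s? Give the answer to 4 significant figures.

0.5331 g/L

Time constants: τᵢ = Vᵢ/Q for each well-mixed tank.
τ₁ = 1289/32.28 = 39.9318 s; τ₂ = 600.0/32.28 = 18.5874 s.
Solving the cascade with C₁(0)=C₂(0)=0 gives C₂(t) = C_in[1 − (τ₁ e^(−t/τ₁) − τ₂ e^(−t/τ₂))/(τ₁ − τ₂)].
At t = 71.13: e^(−t/τ₁) = 0.168422, e^(−t/τ₂) = 0.0217793.
C₂ = 0.7574·[1 − (39.9318·0.168422 − 18.5874·0.0217793)/(21.3445)] = 0.7574·0.703878 = 0.533117 g/L.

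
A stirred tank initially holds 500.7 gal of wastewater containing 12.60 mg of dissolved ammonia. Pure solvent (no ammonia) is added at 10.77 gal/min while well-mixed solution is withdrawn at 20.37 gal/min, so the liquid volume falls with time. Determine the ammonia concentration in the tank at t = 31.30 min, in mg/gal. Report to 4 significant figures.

0.008999 mg/gal

Let m(t) be the amount of ammonia. Volume: V(t) = V₀ + (Q_in − Q_out) t = 500.7 − 9.60000 t; V(31.30) = 200.220 gal.
Species balance (pure solvent in): dm/dt = −Q_out · m/V(t).
dm/m = −Q_out dt/(V₀ − 9.60000 t); integrating gives ln(m/m₀) = −(Q_out/(Q_in−Q_out)) ln(V/V₀).
m = m₀ (V₀/V)^(Q_out/(Q_in−Q_out)) = 12.60 × (500.7/200.220)^(-2.12187) = 1.80184 mg.
C = m/V = 1.80184/200.220 = 0.00899929 mg/gal.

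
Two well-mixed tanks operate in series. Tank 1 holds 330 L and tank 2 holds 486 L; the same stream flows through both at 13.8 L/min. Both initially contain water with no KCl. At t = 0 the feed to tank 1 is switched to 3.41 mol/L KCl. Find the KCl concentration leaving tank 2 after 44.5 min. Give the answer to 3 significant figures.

Time constants: τᵢ = Vᵢ/Q for each well-mixed tank.
τ₁ = 330/13.8 = 23.913 min; τ₂ = 486/13.8 = 35.217 min.
Solving the cascade with C₁(0)=C₂(0)=0 gives C₂(t) = C_in[1 − (τ₁ e^(−t/τ₁) − τ₂ e^(−t/τ₂))/(τ₁ − τ₂)].
At t = 44.5: e^(−t/τ₁) = 0.15553, e^(−t/τ₂) = 0.28264.
C₂ = 3.41·[1 − (23.913·0.15553 − 35.217·0.28264)/(-11.304)] = 3.41·0.44848 = 1.5293 mol/L.

1.53 mol/L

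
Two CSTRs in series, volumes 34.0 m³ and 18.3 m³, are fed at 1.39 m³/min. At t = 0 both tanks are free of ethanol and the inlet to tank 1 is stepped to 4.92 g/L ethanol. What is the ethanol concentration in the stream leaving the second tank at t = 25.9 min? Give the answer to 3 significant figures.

2.03 g/L

Species balance on tank i: dCᵢ/dt = (Cᵢ₋₁ − Cᵢ)/τᵢ with τᵢ = Vᵢ/Q.
τ₁ = 34.0/1.39 = 24.460 min; τ₂ = 18.3/1.39 = 13.165 min.
Solving the cascade with C₁(0)=C₂(0)=0 gives C₂(t) = C_in[1 − (τ₁ e^(−t/τ₁) − τ₂ e^(−t/τ₂))/(τ₁ − τ₂)].
At t = 25.9: e^(−t/τ₁) = 0.34685, e^(−t/τ₂) = 0.13984.
C₂ = 4.92·[1 − (24.460·0.34685 − 13.165·0.13984)/(11.295)] = 4.92·0.41185 = 2.0263 g/L.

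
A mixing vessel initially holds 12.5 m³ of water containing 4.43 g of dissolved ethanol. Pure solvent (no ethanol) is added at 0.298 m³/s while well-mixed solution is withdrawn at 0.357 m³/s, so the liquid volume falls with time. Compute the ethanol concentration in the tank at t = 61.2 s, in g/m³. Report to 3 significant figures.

Total volume: dV/dt = Q_in − Q_out = -0.059000 m³/s, so V(t) = 12.5 − 0.059000 t and V(61.2) = 8.8892 m³.
No ethanol enters, so dm/dt = −Q_out · (m/V).
dm/m = −Q_out dt/(V₀ − 0.059000 t); integrating gives ln(m/m₀) = −(Q_out/(Q_in−Q_out)) ln(V/V₀).
m = m₀ (V₀/V)^(Q_out/(Q_in−Q_out)) = 4.43 × (12.5/8.8892)^(-6.0508) = 0.56311 g.
C = m/V = 0.56311/8.8892 = 0.063347 g/m³.

0.0633 g/m³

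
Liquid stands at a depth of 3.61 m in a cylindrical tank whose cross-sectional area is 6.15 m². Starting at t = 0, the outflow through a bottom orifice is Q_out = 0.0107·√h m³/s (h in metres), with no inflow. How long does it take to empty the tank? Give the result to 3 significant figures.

A dh/dt = −Q_out = −0.0107 √h.
∫ h^(−1/2) dh = −(0.0107/A) ∫ dt, giving 2√h = 2√h₀ − (0.0107/A) t.
Set h = 0: 2√h₀ = (0.0107/A) t_empty ⇒ t_empty = 2A√h₀/0.0107.
t_empty = 2·6.15·√3.61/0.0107 = 12.300·1.9000/0.0107 = 2184.1 s.

2180 s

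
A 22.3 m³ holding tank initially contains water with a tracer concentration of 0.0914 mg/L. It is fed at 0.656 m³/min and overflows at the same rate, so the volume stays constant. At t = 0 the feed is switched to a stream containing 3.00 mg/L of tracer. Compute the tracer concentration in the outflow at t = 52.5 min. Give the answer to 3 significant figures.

2.38 mg/L

Transient balance on the dissolved component: V dC/dt = Q(C_in − C).
So dC/dt = (C_in − C)/τ with τ = V/Q = 22.3/0.656 = 33.994 min.
Integrating: C(t) = C_in + (C₀ − C_in) e^(−t/τ).
C(52.5) = 3.00 + (0.0914 − 3.00)·e^(−52.5/33.994) = 3.00 + (-2.9086)·0.21344 = 2.3792 mg/L.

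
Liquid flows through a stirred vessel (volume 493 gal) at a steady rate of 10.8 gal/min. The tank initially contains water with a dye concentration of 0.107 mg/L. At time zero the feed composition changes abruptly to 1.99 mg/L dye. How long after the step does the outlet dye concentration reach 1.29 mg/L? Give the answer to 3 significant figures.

45.2 min

Species balance: V dC/dt = Q(C_in − C) ⇒ τ = V/Q = 45.648 min.
C(t) = C_in + (C₀ − C_in) e^(−t/τ). Set C = 1.29 and solve for t:
e^(−t/τ) = (C − C_in)/(C₀ − C_in) = (1.29 − 1.99)/(0.107 − 1.99) = 0.37175
t = −τ ln(…) = 45.648 × 0.98954 = 45.171 min.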